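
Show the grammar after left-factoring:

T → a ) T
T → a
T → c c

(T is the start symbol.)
T → a T'
T' → ) T
T' → ε
T → c c

Left-factoring transforms A → αβ₁ | αβ₂ into A → αA' and A' → β₁ | β₂
(α is the longest common prefix among the alternatives). Repeat until
no nonterminal has two alternatives with a common prefix.

Round 1: T has alternatives sharing prefix 'a'. Introduce T': T → a T'
  Add: T' → ) T
  Add: T' → ε

No remaining common prefixes — done.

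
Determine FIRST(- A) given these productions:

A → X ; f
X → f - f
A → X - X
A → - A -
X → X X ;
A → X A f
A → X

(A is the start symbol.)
{ '-' }

To compute FIRST(- A), process the symbols left to right:
Symbol - is a terminal. Add '-' and stop.
FIRST(- A) = { '-' }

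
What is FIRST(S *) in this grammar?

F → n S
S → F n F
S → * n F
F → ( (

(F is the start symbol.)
FIRST sets of the non-terminals involved (from the grammar, by fixed-point iteration):
  FIRST(S) = { '(', '*', 'n' }

To compute FIRST(S *), process the symbols left to right:
Symbol S is a non-terminal. Add FIRST(S) \ {ε} = { '(', '*', 'n' }
S is not nullable (ε ∉ FIRST(S)), so stop here.
FIRST(S *) = { '(', '*', 'n' }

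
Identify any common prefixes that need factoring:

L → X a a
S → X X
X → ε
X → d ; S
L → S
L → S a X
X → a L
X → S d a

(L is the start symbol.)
Yes, L has productions with common prefix 'S'

Left-factoring is needed when two productions for the same non-terminal
share a common prefix on the right-hand side.

Productions for L:
  L → X a a
  L → S
  L → S a X
Productions for X:
  X → ε
  X → d ; S
  X → a L
  X → S d a

Found common prefix 'S' in productions for L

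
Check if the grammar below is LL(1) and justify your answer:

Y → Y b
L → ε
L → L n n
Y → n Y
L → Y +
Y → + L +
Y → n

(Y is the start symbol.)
No. Predict set conflict for Y: { 'n' }

Relevant sets:
  FIRST(Y) = { '+', 'n' }
  FIRST(L) = { '+', 'n', ε }
  FOLLOW(L) = { '+', 'n' }

For Y:
  PREDICT(Y → Y b) = { '+', 'n' }
  PREDICT(Y → n Y) = { 'n' }
  PREDICT(Y → '+' L '+') = { '+' }
  PREDICT(Y → n) = { 'n' }
For L:
  PREDICT(L → ε) = { '+', 'n' }
  PREDICT(L → L n n) = { '+', 'n' }
  PREDICT(L → Y '+') = { '+', 'n' }

Conflict found: Predict set conflict for Y: { 'n' }
The grammar is NOT LL(1).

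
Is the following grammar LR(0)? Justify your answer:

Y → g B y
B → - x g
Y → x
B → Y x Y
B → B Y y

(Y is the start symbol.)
Yes, the grammar is LR(0)

Augment with Y' → Y and build the canonical LR(0) collection (I0 = CLOSURE({[Y' → . Y]}), then GOTO on every symbol after a dot until no new states appear). It has 14 states:
  I0: { [Y → . g B y], [Y → . x], [Y' → . Y] }  — shift
  I1: { [Y' → Y .] }  — accept
  I2: { [B → . - x g], [B → . B Y y], [B → . Y x Y], [Y → . g B y], [Y → . x], [Y → g . B y] }  — shift
  I3: { [Y → x .] }  — reduce
  I4: { [B → - . x g] }  — shift
  I5: { [B → B . Y y], [Y → . g B y], [Y → . x], [Y → g B . y] }  — shift
  I6: { [B → Y . x Y] }  — shift
  I7: { [B → Y x . Y], [Y → . g B y], [Y → . x] }  — shift
  I8: { [B → Y x Y .] }  — reduce
  I9: { [B → B Y . y] }  — shift
  I10: { [Y → g B y .] }  — reduce
  I11: { [B → B Y y .] }  — reduce
  I12: { [B → - x . g] }  — shift
  I13: { [B → - x g .] }  — reduce

Every state is either a pure shift/goto state or contains exactly one complete item and nothing to shift — no conflicts. The grammar is LR(0).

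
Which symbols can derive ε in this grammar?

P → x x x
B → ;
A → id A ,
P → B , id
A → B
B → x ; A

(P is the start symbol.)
There are no ε-productions, so no non-terminal can derive ε.
No non-terminals are nullable.

Answer: None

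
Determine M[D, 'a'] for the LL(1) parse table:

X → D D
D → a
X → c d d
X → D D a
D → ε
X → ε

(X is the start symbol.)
D → a, D → ε

To find M[D, 'a'], we find productions for D where 'a' is in the predict set (PREDICT(N → α) = (FIRST(α) \ {ε}) ∪ (FOLLOW(N) if α ⇒* ε)).

Relevant sets:
  FOLLOW(D) = { $, 'a' }

D → a: PREDICT = { 'a' }
  'a' is in predict set, so this production goes in M[D, 'a']
D → ε: PREDICT = { $, 'a' }
  'a' is in predict set, so this production goes in M[D, 'a']

M[D, 'a'] = D → a, D → ε  (a multiply-defined cell — the grammar is not LL(1))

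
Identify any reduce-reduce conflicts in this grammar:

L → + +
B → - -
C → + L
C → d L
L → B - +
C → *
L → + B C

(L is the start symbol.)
A reduce-reduce conflict occurs when an LR(0) state has two complete items [A → α .] and [B → β .] — both call for a reduction, and with no lookahead the parser cannot choose between them.

Augment with L' → L and build the canonical LR(0) collection (I0 = CLOSURE({[L' → . L]}), then GOTO on every symbol after a dot until no new states appear). It has 16 states:
  I0: { [B → . - -], [L → . + +], [L → . + B C], [L → . B - +], [L' → . L] }  — shift
  I1: { [B → . - -], [L → + . +], [L → + . B C] }  — shift
  I2: { [B → - . -] }  — shift
  I3: { [L → B . - +] }  — shift
  I4: { [L' → L .] }  — accept
  I5: { [L → B - . +] }  — shift
  I6: { [L → B - + .] }  — reduce
  I7: { [B → - - .] }  — reduce
  I8: { [L → + + .] }  — reduce
  I9: { [C → . *], [C → . + L], [C → . d L], [L → + B . C] }  — shift
  I10: { [C → * .] }  — reduce
  I11: { [B → . - -], [C → + . L], [L → . + +], [L → . + B C], [L → . B - +] }  — shift
  I12: { [L → + B C .] }  — reduce
  I13: { [B → . - -], [C → d . L], [L → . + +], [L → . + B C], [L → . B - +] }  — shift
  I14: { [C → d L .] }  — reduce
  I15: { [C → + L .] }  — reduce

No state contains more than one complete item.

Answer: No reduce-reduce conflicts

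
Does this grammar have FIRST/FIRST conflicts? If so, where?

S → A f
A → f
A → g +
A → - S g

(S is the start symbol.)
A FIRST/FIRST conflict occurs when two productions N → α and N → β for the same non-terminal have FIRST(α) ∩ FIRST(β) ≠ ∅ (with ε ∈ FIRST of a nullable right-hand side, so two nullable alternatives also conflict).

Productions for A:
  A → f: FIRST = { 'f' }
  A → g +: FIRST = { 'g' }
  A → - S g: FIRST = { '-' }
S has only one production, so no FIRST/FIRST conflict is possible there.

All alternatives of each non-terminal have pairwise disjoint FIRST sets.

Answer: No FIRST/FIRST conflicts.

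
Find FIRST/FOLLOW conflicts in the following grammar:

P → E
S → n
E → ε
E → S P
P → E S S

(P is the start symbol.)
A FIRST/FOLLOW conflict occurs when a non-terminal N has a nullable alternative N → β (β ⇒* ε) and another alternative N → α with FIRST(α) ∩ FOLLOW(N) ≠ ∅: on such a lookahead the parser cannot decide between expanding α and letting N vanish via β.

Nullable non-terminals: E, P.
FIRST sets used below: FIRST(S) = { 'n' }, FIRST(E) = { 'n', ε }

E: nullable alternative(s) E → ε; FOLLOW(E) = { $, 'n' }
  E → ε: FIRST \ {ε} = { } — this is the only nullable alternative, skip
  E → S P: FIRST \ {ε} = { 'n' } — overlaps FOLLOW(E) on { 'n' }: CONFLICT

P: nullable alternative(s) P → E; FOLLOW(P) = { $, 'n' }
  P → E: FIRST \ {ε} = { 'n' } — this is the only nullable alternative, skip
  P → E S S: FIRST \ {ε} = { 'n' } — overlaps FOLLOW(P) on { 'n' }: CONFLICT

S has no nullable alternative, so no FIRST/FOLLOW check is needed there.

So the grammar has 2 FIRST/FOLLOW conflicts (marked CONFLICT above).

Answer: Yes. P → E S S with FOLLOW(P) on { 'n' }; E → S P with FOLLOW(E) on { 'n' }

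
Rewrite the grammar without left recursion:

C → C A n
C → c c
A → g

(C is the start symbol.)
C → c c C'
C' → A n C'
C' → ε
A → g

C is directly left-recursive. The standard transformation for
  A → A α₁ | ... | A α_m | β₁ | ... | β_n
is
  A  → β₁ A' | ... | β_n A'
  A' → α₁ A' | ... | α_m A' | ε

C → c c becomes C → c c C'
C → C A n becomes C' → A n C'
Add C' → ε

Productions for other non-terminals are unchanged:
  A → g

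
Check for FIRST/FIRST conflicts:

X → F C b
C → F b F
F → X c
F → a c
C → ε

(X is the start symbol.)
Yes. F → X c / F → a c on { 'a' }

A FIRST/FIRST conflict occurs when two productions N → α and N → β for the same non-terminal have FIRST(α) ∩ FIRST(β) ≠ ∅ (with ε ∈ FIRST of a nullable right-hand side, so two nullable alternatives also conflict).

FIRST sets of the non-terminals at (or reachable through a nullable prefix from) the front of some alternative:
  FIRST(F) = { 'a' }
  FIRST(X) = { 'a' }

Productions for C:
  C → F b F: FIRST = { 'a' }
  C → ε: FIRST = { ε }
Productions for F:
  F → X c: FIRST = { 'a' }
  F → a c: FIRST = { 'a' }
X has only one production, so no FIRST/FIRST conflict is possible there.

Conflict for F: F → X c and F → a c
  Overlap: { 'a' }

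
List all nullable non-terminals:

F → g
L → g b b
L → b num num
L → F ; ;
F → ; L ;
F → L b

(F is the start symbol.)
None

There are no ε-productions, so no non-terminal can derive ε.
No non-terminals are nullable.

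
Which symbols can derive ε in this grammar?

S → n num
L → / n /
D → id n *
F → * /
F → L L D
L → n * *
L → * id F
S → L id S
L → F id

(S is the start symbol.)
There are no ε-productions, so no non-terminal can derive ε.
No non-terminals are nullable.

Answer: None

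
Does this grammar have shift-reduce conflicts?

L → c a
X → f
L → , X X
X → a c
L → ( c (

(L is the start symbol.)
No shift-reduce conflicts

Augment with L' → L and build the canonical LR(0) collection (I0 = CLOSURE({[L' → . L]}), then GOTO on every symbol after a dot until no new states appear). It has 13 states:
  I0: { [L → . ( c (], [L → . , X X], [L → . c a], [L' → . L] }  — shift
  I1: { [L → ( . c (] }  — shift
  I2: { [L → , . X X], [X → . a c], [X → . f] }  — shift
  I3: { [L' → L .] }  — accept
  I4: { [L → c . a] }  — shift
  I5: { [L → c a .] }  — reduce
  I6: { [L → , X . X], [X → . a c], [X → . f] }  — shift
  I7: { [X → a . c] }  — shift
  I8: { [X → f .] }  — reduce
  I9: { [X → a c .] }  — reduce
  I10: { [L → , X X .] }  — reduce
  I11: { [L → ( c . (] }  — shift
  I12: { [L → ( c ( .] }  — reduce

No state contains both a complete item and a shift item.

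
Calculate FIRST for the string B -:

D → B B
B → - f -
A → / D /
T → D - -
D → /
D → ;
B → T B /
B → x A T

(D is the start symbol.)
{ '-', '/', ';', 'x' }

FIRST sets of the non-terminals involved (from the grammar, by fixed-point iteration):
  FIRST(B) = { '-', '/', ';', 'x' }

To compute FIRST(B -), process the symbols left to right:
Symbol B is a non-terminal. Add FIRST(B) \ {ε} = { '-', '/', ';', 'x' }
B is not nullable (ε ∉ FIRST(B)), so stop here.
FIRST(B -) = { '-', '/', ';', 'x' }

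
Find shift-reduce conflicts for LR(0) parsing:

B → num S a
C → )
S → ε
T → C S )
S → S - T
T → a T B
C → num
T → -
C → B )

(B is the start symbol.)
No shift-reduce conflicts

A shift-reduce conflict occurs when an LR(0) state has both:
  - a complete (reduce) item [A → α .] (dot at the end), and
  - a shift item [B → β . c γ] (dot before a terminal).

Augment with B' → B and build the canonical LR(0) collection (I0 = CLOSURE({[B' → . B]}), then GOTO on every symbol after a dot until no new states appear). It has 18 states:
  I0: { [B → . num S a], [B' → . B] }  — shift
  I1: { [B' → B .] }  — accept
  I2: { [B → num . S a], [S → . S - T], [S → .] }  — reduce
  I3: { [B → num S . a], [S → S . - T] }  — shift
  I4: { [B → . num S a], [C → . )], [C → . B )], [C → . num], [S → S - . T], [T → . -], [T → . C S )], [T → . a T B] }  — shift
  I5: { [B → num S a .] }  — reduce
  I6: { [C → ) .] }  — reduce
  I7: { [T → - .] }  — reduce
  I8: { [C → B . )] }  — shift
  I9: { [S → . S - T], [S → .], [T → C . S )] }  — reduce
  I10: { [S → S - T .] }  — reduce
  I11: { [B → . num S a], [C → . )], [C → . B )], [C → . num], [T → . -], [T → . C S )], [T → . a T B], [T → a . T B] }  — shift
  I12: { [B → num . S a], [C → num .], [S → . S - T], [S → .] }  — 2 reduces
  I13: { [B → . num S a], [T → a T . B] }  — shift
  I14: { [T → a T B .] }  — reduce
  I15: { [S → S . - T], [T → C S . )] }  — shift
  I16: { [T → C S ) .] }  — reduce
  I17: { [C → B ) .] }  — reduce

No state contains both a complete item and a shift item.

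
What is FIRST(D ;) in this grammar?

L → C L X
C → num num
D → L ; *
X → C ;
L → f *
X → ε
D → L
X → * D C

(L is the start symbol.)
{ 'f', 'num' }

FIRST sets of the non-terminals involved (from the grammar, by fixed-point iteration):
  FIRST(D) = { 'f', 'num' }

To compute FIRST(D ;), process the symbols left to right:
Symbol D is a non-terminal. Add FIRST(D) \ {ε} = { 'f', 'num' }
D is not nullable (ε ∉ FIRST(D)), so stop here.
FIRST(D ;) = { 'f', 'num' }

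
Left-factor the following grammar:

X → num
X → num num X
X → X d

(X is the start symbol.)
X → num X'
X' → ε
X' → num X
X → X d

Left-factoring transforms A → αβ₁ | αβ₂ into A → αA' and A' → β₁ | β₂
(α is the longest common prefix among the alternatives). Repeat until
no nonterminal has two alternatives with a common prefix.

Round 1: X has alternatives sharing prefix 'num'. Introduce X': X → num X'
  Add: X' → ε
  Add: X' → num X

No remaining common prefixes — done.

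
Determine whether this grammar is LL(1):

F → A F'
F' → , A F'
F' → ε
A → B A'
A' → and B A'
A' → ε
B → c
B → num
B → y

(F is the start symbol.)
Relevant sets:
  FOLLOW(F') = { $ }
  FOLLOW(A') = { $, ',' }

For F':
  PREDICT(F' → ',' A F') = { ',' }
  PREDICT(F' → ε) = { $ }
For A':
  PREDICT(A' → and B A') = { 'and' }
  PREDICT(A' → ε) = { $, ',' }
For B:
  PREDICT(B → c) = { 'c' }
  PREDICT(B → num) = { 'num' }
  PREDICT(B → y) = { 'y' }
F, A have a single production, so nothing to check there.

All predict sets are disjoint. The grammar IS LL(1).

Answer: Yes, the grammar is LL(1).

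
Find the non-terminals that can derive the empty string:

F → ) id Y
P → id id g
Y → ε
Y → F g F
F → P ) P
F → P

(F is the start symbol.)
{ 'Y' }

A non-terminal is nullable if it can derive ε (the empty string): either it has an ε-production, or it has a production whose right-hand side consists entirely of nullable non-terminals.

ε-productions: Y → ε
So Y is immediately nullable.
No further non-terminal can be added: every production for the remaining non-terminals contains a terminal or a non-nullable non-terminal.
Nullable = { 'Y' }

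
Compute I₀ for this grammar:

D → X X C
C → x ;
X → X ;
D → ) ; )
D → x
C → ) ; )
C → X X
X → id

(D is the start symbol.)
{ [D → . ) ; )], [D → . X X C], [D → . x], [D' → . D], [X → . X ;], [X → . id] }

First, augment the grammar with D' → D
I₀ = CLOSURE({ [D' → . D] }):
  [D' → . D] has the dot before D: add [D → . X X C], [D → . ) ; )], [D → . x]
  [D → . X X C] has the dot before X: add [X → . X ;], [X → . id]
No further items can be added.

I₀ = { [D → . ) ; )], [D → . X X C], [D → . x], [D' → . D], [X → . X ;], [X → . id] }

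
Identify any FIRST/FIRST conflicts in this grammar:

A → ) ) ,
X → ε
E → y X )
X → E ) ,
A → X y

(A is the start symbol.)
A FIRST/FIRST conflict occurs when two productions N → α and N → β for the same non-terminal have FIRST(α) ∩ FIRST(β) ≠ ∅ (with ε ∈ FIRST of a nullable right-hand side, so two nullable alternatives also conflict).

FIRST sets of the non-terminals at (or reachable through a nullable prefix from) the front of some alternative:
  FIRST(X) = { 'y', ε }
  FIRST(E) = { 'y' }

Productions for A:
  A → ) ) ,: FIRST = { ')' }
  A → X y: FIRST = { 'y' }
Productions for X:
  X → ε: FIRST = { ε }
  X → E ) ,: FIRST = { 'y' }
E has only one production, so no FIRST/FIRST conflict is possible there.

All alternatives of each non-terminal have pairwise disjoint FIRST sets.

Answer: No FIRST/FIRST conflicts.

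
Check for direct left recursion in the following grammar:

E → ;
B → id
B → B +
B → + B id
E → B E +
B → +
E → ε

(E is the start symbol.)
Yes, B is left-recursive

Direct left recursion occurs when N → N α for some non-terminal N (the right-hand side begins with the left-hand side itself).

E → ;: starts with ';'
B → id: starts with id
B → B +: LEFT RECURSIVE (starts with B)
B → + B id: starts with '+'
E → B E +: starts with B
B → +: starts with '+'
E → ε: starts with ε

The grammar has direct left recursion on: B.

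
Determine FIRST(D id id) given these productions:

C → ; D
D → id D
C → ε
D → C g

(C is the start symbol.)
{ ';', 'g', 'id' }

FIRST sets of the non-terminals involved (from the grammar, by fixed-point iteration):
  FIRST(D) = { ';', 'g', 'id' }

To compute FIRST(D id id), process the symbols left to right:
Symbol D is a non-terminal. Add FIRST(D) \ {ε} = { ';', 'g', 'id' }
D is not nullable (ε ∉ FIRST(D)), so stop here.
FIRST(D id id) = { ';', 'g', 'id' }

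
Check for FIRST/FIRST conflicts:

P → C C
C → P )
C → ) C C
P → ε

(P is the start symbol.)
Yes. C → P ')' / C → ')' C C on { ')' }

A FIRST/FIRST conflict occurs when two productions N → α and N → β for the same non-terminal have FIRST(α) ∩ FIRST(β) ≠ ∅ (with ε ∈ FIRST of a nullable right-hand side, so two nullable alternatives also conflict).

FIRST sets of the non-terminals at (or reachable through a nullable prefix from) the front of some alternative:
  FIRST(C) = { ')' }
  FIRST(P) = { ')', ε }

Productions for P:
  P → C C: FIRST = { ')' }
  P → ε: FIRST = { ε }
Productions for C:
  C → P ): FIRST = { ')' }
  C → ) C C: FIRST = { ')' }

Conflict for C: C → P ) and C → ) C C
  Overlap: { ')' }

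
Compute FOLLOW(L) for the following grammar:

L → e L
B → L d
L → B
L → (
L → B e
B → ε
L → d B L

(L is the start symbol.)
To compute FOLLOW(L), find every occurrence of L on a right-hand side N → α L β: add FIRST(β) \ {ε}, and if β is empty or nullable also add FOLLOW(N). Iterate to a fixed point.

L is the start symbol, so $ ∈ FOLLOW(L).
In L → e L: L is at the end; this adds FOLLOW(L) to itself — nothing new
In B → L d: L is followed by d, add FIRST(d) \ {ε} = { 'd' }
In L → d B L: L is at the end; this adds FOLLOW(L) to itself — nothing new

Taking the union: FOLLOW(L) = { $, 'd' }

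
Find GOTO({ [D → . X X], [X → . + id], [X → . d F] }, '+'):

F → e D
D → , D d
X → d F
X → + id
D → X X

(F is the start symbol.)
GOTO(I, '+') = CLOSURE({ [A → αX.β] : [A → α.Xβ] ∈ I, X = '+' })

Items with dot before '+', with the dot advanced:
  [X → . + id] → [X → + . id]
Closure adds nothing (no advanced item has the dot before a non-terminal).

GOTO = { [X → + . id] }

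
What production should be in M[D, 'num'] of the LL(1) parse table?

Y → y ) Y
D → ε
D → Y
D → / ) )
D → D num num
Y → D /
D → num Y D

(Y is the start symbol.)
D → ε, D → Y, D → D num num, D → num Y D

To find M[D, 'num'], we find productions for D where 'num' is in the predict set (PREDICT(N → α) = (FIRST(α) \ {ε}) ∪ (FOLLOW(N) if α ⇒* ε)).

Relevant sets:
  FIRST(Y) = { '/', 'num', 'y' }
  FIRST(D) = { '/', 'num', 'y', ε }
  FOLLOW(D) = { '/', 'num' }

D → ε: PREDICT = { '/', 'num' }
  'num' is in predict set, so this production goes in M[D, 'num']
D → Y: PREDICT = { '/', 'num', 'y' }
  'num' is in predict set, so this production goes in M[D, 'num']
D → / ) ): PREDICT = { '/' }
D → D num num: PREDICT = { '/', 'num', 'y' }
  'num' is in predict set, so this production goes in M[D, 'num']
D → num Y D: PREDICT = { 'num' }
  'num' is in predict set, so this production goes in M[D, 'num']

M[D, 'num'] = D → ε, D → Y, D → D num num, D → num Y D  (a multiply-defined cell — the grammar is not LL(1))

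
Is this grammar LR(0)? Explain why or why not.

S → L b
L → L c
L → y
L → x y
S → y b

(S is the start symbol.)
No. Shift-reduce conflict between [L → y .] and [S → y . b]

A grammar is LR(0) if no state in the canonical LR(0) collection has:
  - both a shift item (dot before a terminal) and a complete item (shift-reduce conflict), or
  - two or more complete items (reduce-reduce conflict; the accept item [S' → S .] counts as a complete item here).

Augment with S' → S and build the canonical LR(0) collection (I0 = CLOSURE({[S' → . S]}), then GOTO on every symbol after a dot until no new states appear). It has 9 states:
  I0: { [L → . L c], [L → . x y], [L → . y], [S → . L b], [S → . y b], [S' → . S] }  — shift
  I1: { [L → L . c], [S → L . b] }  — shift
  I2: { [S' → S .] }  — accept
  I3: { [L → x . y] }  — shift
  I4: { [L → y .], [S → y . b] }  — shift, reduce
  I5: { [S → y b .] }  — reduce
  I6: { [L → x y .] }  — reduce
  I7: { [S → L b .] }  — reduce
  I8: { [L → L c .] }  — reduce

Conflict in state I4:
  Shift-reduce conflict between [L → y .] and [S → y . b]
So the grammar is NOT LR(0).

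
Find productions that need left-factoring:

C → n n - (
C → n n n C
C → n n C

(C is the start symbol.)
Left-factoring is needed when two productions for the same non-terminal
share a common prefix on the right-hand side.

Productions for C:
  C → n n - (
  C → n n n C
  C → n n C

Found common prefix 'n n' in productions for C

Answer: Yes, C has productions with common prefix 'n n'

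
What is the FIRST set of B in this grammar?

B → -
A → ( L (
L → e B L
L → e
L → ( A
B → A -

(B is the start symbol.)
To compute FIRST(B), examine every production with B on the left-hand side, reading each right-hand side left to right until a non-nullable symbol is reached.

FIRST sets of the other non-terminals involved (by the same procedure, iterated to a fixed point):
  FIRST(A) = { '(' }

From B → -:
  - '-' is a terminal: add '-' and stop
From B → A -:
  - A is a non-terminal: add FIRST(A) \ {ε} = { '(' }
    A is not nullable, so stop

Collecting: FIRST(B) = { '(', '-' }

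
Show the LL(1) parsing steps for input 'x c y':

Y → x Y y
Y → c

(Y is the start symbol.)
LL(1) parsing maintains a stack (initially the start symbol over $) and the input. At each step: if the stack top is a terminal, match it against the current input token; if it is a non-terminal N, replace it with the RHS of M[N, lookahead] (the unique production whose predict set contains the lookahead).

Stack is shown with the top on the left.

Stack    Input    Action
------------------------
Y $      x c y $  output Y → x Y y
x Y y $  x c y $  match 'x'
Y y $    c y $    output Y → c
c y $    c y $    match 'c'
y $      y $      match 'y'
$        $        accept

The string is accepted.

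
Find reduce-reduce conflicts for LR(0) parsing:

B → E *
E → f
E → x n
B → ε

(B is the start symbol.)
No reduce-reduce conflicts

A reduce-reduce conflict occurs when an LR(0) state has two complete items [A → α .] and [B → β .] — both call for a reduction, and with no lookahead the parser cannot choose between them.

Augment with B' → B and build the canonical LR(0) collection (I0 = CLOSURE({[B' → . B]}), then GOTO on every symbol after a dot until no new states appear). It has 7 states:
  I0: { [B → . E *], [B → .], [B' → . B], [E → . f], [E → . x n] }  — shift, reduce
  I1: { [B' → B .] }  — accept
  I2: { [B → E . *] }  — shift
  I3: { [E → f .] }  — reduce
  I4: { [E → x . n] }  — shift
  I5: { [E → x n .] }  — reduce
  I6: { [B → E * .] }  — reduce

No state contains more than one complete item.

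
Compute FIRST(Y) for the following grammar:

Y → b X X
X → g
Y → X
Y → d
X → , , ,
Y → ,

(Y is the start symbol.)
To compute FIRST(Y), examine every production with Y on the left-hand side, reading each right-hand side left to right until a non-nullable symbol is reached.

FIRST sets of the other non-terminals involved (by the same procedure, iterated to a fixed point):
  FIRST(X) = { ',', 'g' }

From Y → b X X:
  - b is a terminal: add 'b' and stop
From Y → X:
  - X is a non-terminal: add FIRST(X) \ {ε} = { ',', 'g' }
    X is not nullable, so stop
From Y → d:
  - d is a terminal: add 'd' and stop
From Y → ,:
  - ',' is a terminal: add ',' and stop

Collecting: FIRST(Y) = { ',', 'b', 'd', 'g' }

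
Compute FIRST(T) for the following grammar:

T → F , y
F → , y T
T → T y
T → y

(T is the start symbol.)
{ ',', 'y' }

FIRST sets of the other non-terminals involved (by the same procedure, iterated to a fixed point):
  FIRST(F) = { ',' }

From T → F , y:
  - F is a non-terminal: add FIRST(F) \ {ε} = { ',' }
    F is not nullable, so stop
From T → T y:
  - T is the symbol being defined: contributes nothing new
    T is not nullable, so stop
From T → y:
  - y is a terminal: add 'y' and stop

Collecting: FIRST(T) = { ',', 'y' }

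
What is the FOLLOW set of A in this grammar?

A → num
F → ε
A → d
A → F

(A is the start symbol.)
A is the start symbol, so $ ∈ FOLLOW(A).
A does not occur on any right-hand side.

Taking the union: FOLLOW(A) = { $ }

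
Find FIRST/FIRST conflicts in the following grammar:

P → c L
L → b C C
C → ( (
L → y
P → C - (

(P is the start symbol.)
FIRST sets of the non-terminals at (or reachable through a nullable prefix from) the front of some alternative:
  FIRST(C) = { '(' }

Productions for P:
  P → c L: FIRST = { 'c' }
  P → C - (: FIRST = { '(' }
Productions for L:
  L → b C C: FIRST = { 'b' }
  L → y: FIRST = { 'y' }
C has only one production, so no FIRST/FIRST conflict is possible there.

All alternatives of each non-terminal have pairwise disjoint FIRST sets.

Answer: No FIRST/FIRST conflicts.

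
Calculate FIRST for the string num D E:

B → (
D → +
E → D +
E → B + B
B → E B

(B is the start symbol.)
{ 'num' }

To compute FIRST(num D E), process the symbols left to right:
Symbol num is a terminal. Add 'num' and stop.
FIRST(num D E) = { 'num' }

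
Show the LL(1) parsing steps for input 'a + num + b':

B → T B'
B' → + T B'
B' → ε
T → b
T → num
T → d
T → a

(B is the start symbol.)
Stack is shown with the top on the left.

Stack     Input          Action
-------------------------------
B $       a + num + b $  output B → T B'
T B' $    a + num + b $  output T → a
a B' $    a + num + b $  match 'a'
B' $      + num + b $    output B' → + T B'
+ T B' $  + num + b $    match '+'
T B' $    num + b $      output T → num
num B' $  num + b $      match 'num'
B' $      + b $          output B' → + T B'
+ T B' $  + b $          match '+'
T B' $    b $            output T → b
b B' $    b $            match 'b'
B' $      $              output B' → ε
$         $              accept

The string is accepted.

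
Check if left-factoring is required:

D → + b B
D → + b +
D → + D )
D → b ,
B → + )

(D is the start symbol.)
Yes, D has productions with common prefix '+'

Left-factoring is needed when two productions for the same non-terminal
share a common prefix on the right-hand side.

Productions for D:
  D → + b B
  D → + b +
  D → + D )
  D → b ,

Found common prefix '+' in productions for D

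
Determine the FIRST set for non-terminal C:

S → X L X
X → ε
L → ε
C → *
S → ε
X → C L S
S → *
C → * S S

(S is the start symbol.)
{ '*' }

From C → *:
  - '*' is a terminal: add '*' and stop
From C → * S S:
  - '*' is a terminal: add '*' and stop

Collecting: FIRST(C) = { '*' }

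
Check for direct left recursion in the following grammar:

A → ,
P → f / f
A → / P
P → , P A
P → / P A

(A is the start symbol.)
Direct left recursion occurs when N → N α for some non-terminal N (the right-hand side begins with the left-hand side itself).

A → ,: starts with ','
P → f / f: starts with f
A → / P: starts with '/'
P → , P A: starts with ','
P → / P A: starts with '/'

No direct left recursion found.

Answer: No direct left recursion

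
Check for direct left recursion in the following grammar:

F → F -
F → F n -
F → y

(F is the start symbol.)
Yes, F is left-recursive

Direct left recursion occurs when N → N α for some non-terminal N (the right-hand side begins with the left-hand side itself).

F → F -: LEFT RECURSIVE (starts with F)
F → F n -: LEFT RECURSIVE (starts with F)
F → y: starts with y

The grammar has direct left recursion on: F.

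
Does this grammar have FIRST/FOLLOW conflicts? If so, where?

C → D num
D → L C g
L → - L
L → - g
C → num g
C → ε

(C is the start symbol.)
No FIRST/FOLLOW conflicts.

A FIRST/FOLLOW conflict occurs when a non-terminal N has a nullable alternative N → β (β ⇒* ε) and another alternative N → α with FIRST(α) ∩ FOLLOW(N) ≠ ∅: on such a lookahead the parser cannot decide between expanding α and letting N vanish via β.

Nullable non-terminals: C.
FIRST sets used below: FIRST(D) = { '-' }

C: nullable alternative(s) C → ε; FOLLOW(C) = { $, 'g' }
  C → D num: FIRST \ {ε} = { '-' } — disjoint from FOLLOW(C)
  C → num g: FIRST \ {ε} = { 'num' } — disjoint from FOLLOW(C)
  C → ε: FIRST \ {ε} = { } — this is the only nullable alternative, skip

D, L have no nullable alternative, so no FIRST/FOLLOW check is needed there.

No FIRST/FOLLOW conflicts found.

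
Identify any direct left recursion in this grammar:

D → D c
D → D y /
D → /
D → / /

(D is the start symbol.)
D → D c: LEFT RECURSIVE (starts with D)
D → D y /: LEFT RECURSIVE (starts with D)
D → /: starts with '/'
D → / /: starts with '/'

The grammar has direct left recursion on: D.

Answer: Yes, D is left-recursive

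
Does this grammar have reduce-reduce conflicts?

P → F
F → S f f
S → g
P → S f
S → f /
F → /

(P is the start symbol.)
No reduce-reduce conflicts

A reduce-reduce conflict occurs when an LR(0) state has two complete items [A → α .] and [B → β .] — both call for a reduction, and with no lookahead the parser cannot choose between them.

Augment with P' → P and build the canonical LR(0) collection (I0 = CLOSURE({[P' → . P]}), then GOTO on every symbol after a dot until no new states appear). It has 10 states:
  I0: { [F → . /], [F → . S f f], [P → . F], [P → . S f], [P' → . P], [S → . f /], [S → . g] }  — shift
  I1: { [F → / .] }  — reduce
  I2: { [P → F .] }  — reduce
  I3: { [P' → P .] }  — accept
  I4: { [F → S . f f], [P → S . f] }  — shift
  I5: { [S → f . /] }  — shift
  I6: { [S → g .] }  — reduce
  I7: { [S → f / .] }  — reduce
  I8: { [F → S f . f], [P → S f .] }  — shift, reduce
  I9: { [F → S f f .] }  — reduce

No state contains more than one complete item.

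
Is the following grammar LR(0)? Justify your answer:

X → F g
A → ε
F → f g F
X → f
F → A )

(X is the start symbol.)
No. Shift-reduce conflict between [A → .] and [F → . f g F]

Augment with X' → X and build the canonical LR(0) collection (I0 = CLOSURE({[X' → . X]}), then GOTO on every symbol after a dot until no new states appear). It has 10 states:
  I0: { [A → .], [F → . A )], [F → . f g F], [X → . F g], [X → . f], [X' → . X] }  — shift, reduce
  I1: { [F → A . )] }  — shift
  I2: { [X → F . g] }  — shift
  I3: { [X' → X .] }  — accept
  I4: { [F → f . g F], [X → f .] }  — shift, reduce
  I5: { [A → .], [F → . A )], [F → . f g F], [F → f g . F] }  — shift, reduce
  I6: { [F → f g F .] }  — reduce
  I7: { [F → f . g F] }  — shift
  I8: { [X → F g .] }  — reduce
  I9: { [F → A ) .] }  — reduce

Conflict in state I0:
  Shift-reduce conflict between [A → .] and [F → . f g F]
So the grammar is NOT LR(0).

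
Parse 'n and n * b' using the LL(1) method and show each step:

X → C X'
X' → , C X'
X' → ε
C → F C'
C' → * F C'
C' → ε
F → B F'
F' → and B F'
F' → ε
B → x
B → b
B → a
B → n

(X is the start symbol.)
Stack is shown with the top on the left.

Stack             Input          Action
---------------------------------------
X $               n and n * b $  output X → C X'
C X' $            n and n * b $  output C → F C'
F C' X' $         n and n * b $  output F → B F'
B F' C' X' $      n and n * b $  output B → n
n F' C' X' $      n and n * b $  match 'n'
F' C' X' $        and n * b $    output F' → and B F'
and B F' C' X' $  and n * b $    match 'and'
B F' C' X' $      n * b $        output B → n
n F' C' X' $      n * b $        match 'n'
F' C' X' $        * b $          output F' → ε
C' X' $           * b $          output C' → * F C'
* F C' X' $       * b $          match '*'
F C' X' $         b $            output F → B F'
B F' C' X' $      b $            output B → b
b F' C' X' $      b $            match 'b'
F' C' X' $        $              output F' → ε
C' X' $           $              output C' → ε
X' $              $              output X' → ε
$                 $              accept

The string is accepted.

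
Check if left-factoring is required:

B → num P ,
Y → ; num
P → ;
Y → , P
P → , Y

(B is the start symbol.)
No, left-factoring is not needed

Left-factoring is needed when two productions for the same non-terminal
share a common prefix on the right-hand side.

Productions for Y:
  Y → ; num
  Y → , P
Productions for P:
  P → ;
  P → , Y

No common prefixes found.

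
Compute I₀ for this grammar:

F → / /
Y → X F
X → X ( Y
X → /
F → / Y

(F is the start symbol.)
First, augment the grammar with F' → F
I₀ = CLOSURE({ [F' → . F] }):
  [F' → . F] has the dot before F: add [F → . / /], [F → . / Y]
No further items can be added.

I₀ = { [F → . / /], [F → . / Y], [F' → . F] }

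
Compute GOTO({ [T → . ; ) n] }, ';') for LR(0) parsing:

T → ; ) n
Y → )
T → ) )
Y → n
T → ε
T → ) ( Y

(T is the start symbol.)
GOTO(I, ';') = CLOSURE({ [A → αX.β] : [A → α.Xβ] ∈ I, X = ';' })

Items with dot before ';', with the dot advanced:
  [T → . ; ) n] → [T → ; . ) n]
Closure adds nothing (no advanced item has the dot before a non-terminal).

GOTO = { [T → ; . ) n] }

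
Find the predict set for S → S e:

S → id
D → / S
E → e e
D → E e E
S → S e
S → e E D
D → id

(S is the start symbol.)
{ 'e', 'id' }

PREDICT(S → S e) = (FIRST(RHS) \ {ε}) ∪ (FOLLOW(S) if ε ∈ FIRST(RHS), i.e. RHS ⇒* ε)
FIRST(S) = { 'e', 'id' }
FIRST(S e) = { 'e', 'id' }
ε ∉ FIRST(S e), so FOLLOW(S) is not added.
PREDICT(S → S e) = { 'e', 'id' }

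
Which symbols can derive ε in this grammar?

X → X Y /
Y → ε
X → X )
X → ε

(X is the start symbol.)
{ 'X', 'Y' }

A non-terminal is nullable if it can derive ε (the empty string): either it has an ε-production, or it has a production whose right-hand side consists entirely of nullable non-terminals.

ε-productions: Y → ε, X → ε
So Y, X are immediately nullable.
Every non-terminal is now nullable.
Nullable = { 'X', 'Y' }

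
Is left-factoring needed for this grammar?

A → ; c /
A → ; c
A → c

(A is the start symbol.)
Left-factoring is needed when two productions for the same non-terminal
share a common prefix on the right-hand side.

Productions for A:
  A → ; c /
  A → ; c
  A → c

Found common prefix '; c' in productions for A

Answer: Yes, A has productions with common prefix '; c'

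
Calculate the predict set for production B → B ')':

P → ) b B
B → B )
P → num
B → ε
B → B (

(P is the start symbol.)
PREDICT(B → B ')') = (FIRST(RHS) \ {ε}) ∪ (FOLLOW(B) if ε ∈ FIRST(RHS), i.e. RHS ⇒* ε)
FIRST(B) = { '(', ')', ε }
FIRST(B ')') = { '(', ')' }
ε ∉ FIRST(B ')'), so FOLLOW(B) is not added.
PREDICT(B → B ')') = { '(', ')' }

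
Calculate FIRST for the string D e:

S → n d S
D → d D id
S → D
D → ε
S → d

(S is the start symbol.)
FIRST sets of the non-terminals involved (from the grammar, by fixed-point iteration):
  FIRST(D) = { 'd', ε }

To compute FIRST(D e), process the symbols left to right:
Symbol D is a non-terminal. Add FIRST(D) \ {ε} = { 'd' }
D is nullable (ε ∈ FIRST(D)), continue to the next symbol.
Symbol e is a terminal. Add 'e' and stop.
FIRST(D e) = { 'd', 'e' }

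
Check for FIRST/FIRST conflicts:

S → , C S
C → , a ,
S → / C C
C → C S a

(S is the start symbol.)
Yes. C → ',' a ',' / C → C S a on { ',' }

A FIRST/FIRST conflict occurs when two productions N → α and N → β for the same non-terminal have FIRST(α) ∩ FIRST(β) ≠ ∅ (with ε ∈ FIRST of a nullable right-hand side, so two nullable alternatives also conflict).

FIRST sets of the non-terminals at (or reachable through a nullable prefix from) the front of some alternative:
  FIRST(C) = { ',' }

Productions for S:
  S → , C S: FIRST = { ',' }
  S → / C C: FIRST = { '/' }
Productions for C:
  C → , a ,: FIRST = { ',' }
  C → C S a: FIRST = { ',' }

Conflict for C: C → , a , and C → C S a
  Overlap: { ',' }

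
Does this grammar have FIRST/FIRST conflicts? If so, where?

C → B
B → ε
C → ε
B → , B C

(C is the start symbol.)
A FIRST/FIRST conflict occurs when two productions N → α and N → β for the same non-terminal have FIRST(α) ∩ FIRST(β) ≠ ∅ (with ε ∈ FIRST of a nullable right-hand side, so two nullable alternatives also conflict).

FIRST sets of the non-terminals at (or reachable through a nullable prefix from) the front of some alternative:
  FIRST(B) = { ',', ε }

Productions for C:
  C → B: FIRST = { ',', ε }
  C → ε: FIRST = { ε }
Productions for B:
  B → ε: FIRST = { ε }
  B → , B C: FIRST = { ',' }

Conflict for C: C → B and C → ε
  Overlap: { ε }

Answer: Yes. C → B / C → ε on { ε }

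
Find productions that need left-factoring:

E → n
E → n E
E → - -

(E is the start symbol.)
Left-factoring is needed when two productions for the same non-terminal
share a common prefix on the right-hand side.

Productions for E:
  E → n
  E → n E
  E → - -

Found common prefix 'n' in productions for E

Answer: Yes, E has productions with common prefix 'n'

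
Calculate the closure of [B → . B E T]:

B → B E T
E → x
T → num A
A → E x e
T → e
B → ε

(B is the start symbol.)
Start with: [B → . B E T]
  [B → . B E T] has the dot before B: add [B → .]
No further items can be added.

CLOSURE = { [B → . B E T], [B → .] }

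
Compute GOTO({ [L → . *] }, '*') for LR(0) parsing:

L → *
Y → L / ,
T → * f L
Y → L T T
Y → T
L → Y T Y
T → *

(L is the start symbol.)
GOTO(I, '*') = CLOSURE({ [A → αX.β] : [A → α.Xβ] ∈ I, X = '*' })

Items with dot before '*', with the dot advanced:
  [L → . *] → [L → * .]
Closure adds nothing (no advanced item has the dot before a non-terminal).

GOTO = { [L → * .] }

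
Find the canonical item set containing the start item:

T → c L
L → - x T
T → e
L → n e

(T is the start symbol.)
{ [T → . c L], [T → . e], [T' → . T] }

First, augment the grammar with T' → T
I₀ = CLOSURE({ [T' → . T] }):
  [T' → . T] has the dot before T: add [T → . c L], [T → . e]
No further items can be added.

I₀ = { [T → . c L], [T → . e], [T' → . T] }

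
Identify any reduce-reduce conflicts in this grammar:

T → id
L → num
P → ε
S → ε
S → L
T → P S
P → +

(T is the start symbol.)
No reduce-reduce conflicts

A reduce-reduce conflict occurs when an LR(0) state has two complete items [A → α .] and [B → β .] — both call for a reduction, and with no lookahead the parser cannot choose between them.

Augment with T' → T and build the canonical LR(0) collection (I0 = CLOSURE({[T' → . T]}), then GOTO on every symbol after a dot until no new states appear). It has 8 states:
  I0: { [P → . +], [P → .], [T → . P S], [T → . id], [T' → . T] }  — shift, reduce
  I1: { [P → + .] }  — reduce
  I2: { [L → . num], [S → . L], [S → .], [T → P . S] }  — shift, reduce
  I3: { [T' → T .] }  — accept
  I4: { [T → id .] }  — reduce
  I5: { [S → L .] }  — reduce
  I6: { [T → P S .] }  — reduce
  I7: { [L → num .] }  — reduce

No state contains more than one complete item.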